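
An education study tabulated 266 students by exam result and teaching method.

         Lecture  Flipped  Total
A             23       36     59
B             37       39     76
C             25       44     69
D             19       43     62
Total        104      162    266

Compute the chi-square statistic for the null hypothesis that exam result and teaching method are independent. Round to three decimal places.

5.032

Grand total N = 266.
Expected counts (row total × column total / N):
  A, Lecture: 59×104/266 = 23.0677
  A, Flipped: 59×162/266 = 35.9323
  B, Lecture: 76×104/266 = 29.7143
  B, Flipped: 76×162/266 = 46.2857
  C, Lecture: 69×104/266 = 26.9774
  C, Flipped: 69×162/266 = 42.0226
  D, Lecture: 62×104/266 = 24.2406
  D, Flipped: 62×162/266 = 37.7594
Contributions (O − E)²/E:
  (23 − 23.0677)²/23.0677 = 0.0002
  (36 − 35.9323)²/35.9323 = 0.0001
  (37 − 29.7143)²/29.7143 = 1.7864
  (39 − 46.2857)²/46.2857 = 1.1468
  (25 − 26.9774)²/26.9774 = 0.1449
  (44 − 42.0226)²/42.0226 = 0.0930
  (19 − 24.2406)²/24.2406 = 1.1330
  (43 − 37.7594)²/37.7594 = 0.7273
χ² = 0.0002 + 0.0001 + 1.7864 + 1.1468 + 0.1449 + 0.0930 + 1.1330 + 0.7273 = 5.032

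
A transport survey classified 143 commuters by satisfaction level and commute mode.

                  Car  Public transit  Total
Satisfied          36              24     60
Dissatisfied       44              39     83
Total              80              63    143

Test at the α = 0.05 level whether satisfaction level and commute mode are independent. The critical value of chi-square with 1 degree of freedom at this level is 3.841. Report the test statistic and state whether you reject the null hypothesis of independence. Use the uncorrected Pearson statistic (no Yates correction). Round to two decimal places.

Grand total N = 143.
Expected counts (row total × column total / N):
  Satisfied, Car: 60×80/143 = 33.566
  Satisfied, Public transit: 60×63/143 = 26.434
  Dissatisfied, Car: 83×80/143 = 46.434
  Dissatisfied, Public transit: 83×63/143 = 36.566
Contributions (O − E)²/E:
  (36 − 33.566)²/33.566 = 0.1765
  (24 − 26.434)²/26.434 = 0.2241
  (44 − 46.434)²/46.434 = 0.1276
  (39 − 36.566)²/36.566 = 0.1620
χ² = 0.1765 + 0.2241 + 0.1276 + 0.1620 = 0.69
df = (2−1)(2−1) = 1. Since 0.69 < 3.841, fail to reject the null hypothesis of independence at α = 0.05.

0.69; fail to reject H₀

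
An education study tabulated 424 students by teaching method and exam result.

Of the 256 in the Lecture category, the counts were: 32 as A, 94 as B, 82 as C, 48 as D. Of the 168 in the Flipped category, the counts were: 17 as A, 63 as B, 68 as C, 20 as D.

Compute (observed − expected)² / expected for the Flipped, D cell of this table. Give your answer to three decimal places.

Row total (Flipped) = 168; column total (D) = 68; N = 424.
Expected count E = 168 × 68 / 424 = 26.9434.
Contribution = (O − E)²/E = (20 − 26.9434)² / 26.9434 = 1.789.

1.789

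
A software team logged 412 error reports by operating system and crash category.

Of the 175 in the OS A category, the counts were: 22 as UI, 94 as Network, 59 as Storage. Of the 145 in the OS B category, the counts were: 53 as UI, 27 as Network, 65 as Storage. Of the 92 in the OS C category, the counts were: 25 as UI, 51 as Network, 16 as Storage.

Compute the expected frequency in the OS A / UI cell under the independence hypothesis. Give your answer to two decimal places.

Row total (OS A) = 175; column total (UI) = 100; grand total N = 412.
Expected count = (row total × column total) / N = 175 × 100 / 412 = 42.48.

42.48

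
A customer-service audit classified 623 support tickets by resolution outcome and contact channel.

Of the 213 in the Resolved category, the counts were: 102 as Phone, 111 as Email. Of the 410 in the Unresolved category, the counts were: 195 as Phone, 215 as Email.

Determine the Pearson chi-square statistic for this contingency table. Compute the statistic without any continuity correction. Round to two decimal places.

Row totals: 213, 410. Column totals: 297, 326. Grand total N = 623.
Expected counts (row total × column total / N):
  Resolved, Phone: 213×297/623 = 101.543
  Resolved, Email: 213×326/623 = 111.457
  Unresolved, Phone: 410×297/623 = 195.457
  Unresolved, Email: 410×326/623 = 214.543
Contributions (O − E)²/E:
  (102 − 101.543)²/101.543 = 0.0021
  (111 − 111.457)²/111.457 = 0.0019
  (195 − 195.457)²/195.457 = 0.0011
  (215 − 214.543)²/214.543 = 0.0010
χ² = 0.0021 + 0.0019 + 0.0011 + 0.0010 = 0.01

0.01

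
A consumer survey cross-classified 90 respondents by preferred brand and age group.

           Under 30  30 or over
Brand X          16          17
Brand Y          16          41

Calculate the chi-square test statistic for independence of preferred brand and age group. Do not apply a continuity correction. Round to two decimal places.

3.80

Row totals: 33, 57. Column totals: 32, 58. Grand total N = 90.
Expected counts (row total × column total / N):
  Brand X, Under 30: 33×32/90 = 11.733
  Brand X, 30 or over: 33×58/90 = 21.267
  Brand Y, Under 30: 57×32/90 = 20.267
  Brand Y, 30 or over: 57×58/90 = 36.733
Contributions (O − E)²/E:
  (16 − 11.733)²/11.733 = 1.5518
  (17 − 21.267)²/21.267 = 0.8561
  (16 − 20.267)²/20.267 = 0.8984
  (41 − 36.733)²/36.733 = 0.4957
χ² = 1.5518 + 0.8561 + 0.8984 + 0.4957 = 3.80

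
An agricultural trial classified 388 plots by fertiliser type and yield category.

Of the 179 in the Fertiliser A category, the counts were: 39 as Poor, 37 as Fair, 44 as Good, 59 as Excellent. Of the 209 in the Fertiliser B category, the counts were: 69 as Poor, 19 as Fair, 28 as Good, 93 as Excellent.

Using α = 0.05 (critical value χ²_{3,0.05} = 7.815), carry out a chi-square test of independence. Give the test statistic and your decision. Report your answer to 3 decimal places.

Row totals: 179, 209. Column totals: 108, 56, 72, 152. Grand total N = 388.
Expected counts (row total × column total / N):
  Fertiliser A, Poor: 179×108/388 = 49.8247
  Fertiliser A, Fair: 179×56/388 = 25.8351
  Fertiliser A, Good: 179×72/388 = 33.2165
  Fertiliser A, Excellent: 179×152/388 = 70.1237
  Fertiliser B, Poor: 209×108/388 = 58.1753
  Fertiliser B, Fair: 209×56/388 = 30.1649
  Fertiliser B, Good: 209×72/388 = 38.7835
  Fertiliser B, Excellent: 209×152/388 = 81.8763
Contributions (O − E)²/E:
  (39 − 49.8247)²/49.8247 = 2.3517
  (37 − 25.8351)²/25.8351 = 4.8250
  (44 − 33.2165)²/33.2165 = 3.5008
  (59 − 70.1237)²/70.1237 = 1.7645
  (69 − 58.1753)²/58.1753 = 2.0142
  (19 − 30.1649)²/30.1649 = 4.1325
  (28 − 38.7835)²/38.7835 = 2.9983
  (93 − 81.8763)²/81.8763 = 1.5113
χ² = 2.3517 + 4.8250 + 3.5008 + 1.7645 + 2.0142 + 4.1325 + 2.9983 + 1.5113 = 23.098
df = (2−1)(4−1) = 3. Since 23.098 > 7.815, reject the null hypothesis of independence at α = 0.05.

23.098; reject H₀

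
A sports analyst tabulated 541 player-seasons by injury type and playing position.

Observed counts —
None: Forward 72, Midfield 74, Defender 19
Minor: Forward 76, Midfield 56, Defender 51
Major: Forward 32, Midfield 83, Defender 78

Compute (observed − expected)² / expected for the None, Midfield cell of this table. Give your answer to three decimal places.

1.257

Row total (None) = 165; column total (Midfield) = 213; N = 541.
Expected count E = 165 × 213 / 541 = 64.9630.
Contribution = (O − E)²/E = (74 − 64.9630)² / 64.9630 = 1.257.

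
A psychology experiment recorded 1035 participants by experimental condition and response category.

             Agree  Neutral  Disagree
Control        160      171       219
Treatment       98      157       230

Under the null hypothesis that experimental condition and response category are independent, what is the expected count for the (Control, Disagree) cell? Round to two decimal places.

238.60

Row total (Control) = 550; column total (Disagree) = 449; grand total N = 1035.
Expected count = (row total × column total) / N = 550 × 449 / 1035 = 238.60.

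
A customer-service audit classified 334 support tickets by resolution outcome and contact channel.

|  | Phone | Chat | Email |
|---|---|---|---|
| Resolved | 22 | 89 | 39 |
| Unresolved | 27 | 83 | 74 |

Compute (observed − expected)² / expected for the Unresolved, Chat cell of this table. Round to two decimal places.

1.46

Row total (Unresolved) = 184; column total (Chat) = 172; N = 334.
Expected count E = 184 × 172 / 334 = 94.754.
Contribution = (O − E)²/E = (83 − 94.754)² / 94.754 = 1.46.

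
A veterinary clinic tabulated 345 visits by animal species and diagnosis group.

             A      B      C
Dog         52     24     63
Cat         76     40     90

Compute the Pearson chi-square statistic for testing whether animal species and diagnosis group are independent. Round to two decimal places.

0.26

Row totals: 139, 206. Column totals: 128, 64, 153. Grand total N = 345.
Expected counts (row total × column total / N):
  Dog, A: 139×128/345 = 51.571
  Dog, B: 139×64/345 = 25.786
  Dog, C: 139×153/345 = 61.643
  Cat, A: 206×128/345 = 76.429
  Cat, B: 206×64/345 = 38.214
  Cat, C: 206×153/345 = 91.357
Contributions (O − E)²/E:
  (52 − 51.571)²/51.571 = 0.0036
  (24 − 25.786)²/25.786 = 0.1237
  (63 − 61.643)²/61.643 = 0.0299
  (76 − 76.429)²/76.429 = 0.0024
  (40 − 38.214)²/38.214 = 0.0835
  (90 − 91.357)²/91.357 = 0.0202
χ² = 0.0036 + 0.1237 + 0.0299 + 0.0024 + 0.0835 + 0.0202 = 0.26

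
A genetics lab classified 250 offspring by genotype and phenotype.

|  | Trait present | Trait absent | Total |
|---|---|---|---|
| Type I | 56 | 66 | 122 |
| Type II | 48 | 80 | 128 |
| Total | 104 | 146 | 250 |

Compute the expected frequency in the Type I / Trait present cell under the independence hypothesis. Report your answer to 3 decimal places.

Row total (Type I) = 122; column total (Trait present) = 104; grand total N = 250.
Expected count = (row total × column total) / N = 122 × 104 / 250 = 50.752.

50.752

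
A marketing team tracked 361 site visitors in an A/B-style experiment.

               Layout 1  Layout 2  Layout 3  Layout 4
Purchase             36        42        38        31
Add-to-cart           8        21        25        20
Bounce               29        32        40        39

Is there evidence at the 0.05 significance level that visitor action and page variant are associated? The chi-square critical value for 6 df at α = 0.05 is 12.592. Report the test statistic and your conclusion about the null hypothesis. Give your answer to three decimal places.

Row totals: 147, 74, 140. Column totals: 73, 95, 103, 90. Grand total N = 361.
Expected counts (row total × column total / N):
  Purchase, Layout 1: 147×73/361 = 29.7258
  Purchase, Layout 2: 147×95/361 = 38.6842
  Purchase, Layout 3: 147×103/361 = 41.9418
  Purchase, Layout 4: 147×90/361 = 36.6482
  Add-to-cart, Layout 1: 74×73/361 = 14.9640
  Add-to-cart, Layout 2: 74×95/361 = 19.4737
  Add-to-cart, Layout 3: 74×103/361 = 21.1136
  Add-to-cart, Layout 4: 74×90/361 = 18.4488
  Bounce, Layout 1: 140×73/361 = 28.3102
  Bounce, Layout 2: 140×95/361 = 36.8421
  Bounce, Layout 3: 140×103/361 = 39.9446
  Bounce, Layout 4: 140×90/361 = 34.9030
Contributions (O − E)²/E:
  (36 − 29.7258)²/29.7258 = 1.3243
  (42 − 38.6842)²/38.6842 = 0.2842
  (38 − 41.9418)²/41.9418 = 0.3705
  (31 − 36.6482)²/36.6482 = 0.8705
  (8 − 14.9640)²/14.9640 = 3.2409
  (21 − 19.4737)²/19.4737 = 0.1196
  (25 − 21.1136)²/21.1136 = 0.7154
  (20 − 18.4488)²/18.4488 = 0.1304
  (29 − 28.3102)²/28.3102 = 0.0168
  (32 − 36.8421)²/36.8421 = 0.6364
  (40 − 39.9446)²/39.9446 = 0.0001
  (39 − 34.9030)²/34.9030 = 0.4809
χ² = 1.3243 + 0.2842 + 0.3705 + 0.8705 + 3.2409 + 0.1196 + 0.7154 + 0.1304 + 0.0168 + 0.6364 + 0.0001 + 0.4809 = 8.190
df = (3−1)(4−1) = 6. Since 8.190 < 12.592, fail to reject the null hypothesis of independence at α = 0.05.

8.190; fail to reject H₀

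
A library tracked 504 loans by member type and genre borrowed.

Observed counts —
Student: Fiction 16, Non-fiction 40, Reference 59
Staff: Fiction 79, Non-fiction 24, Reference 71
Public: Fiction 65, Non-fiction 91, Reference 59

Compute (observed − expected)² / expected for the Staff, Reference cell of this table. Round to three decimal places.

Row total (Staff) = 174; column total (Reference) = 189; N = 504.
Expected count E = 174 × 189 / 504 = 65.2500.
Contribution = (O − E)²/E = (71 − 65.2500)² / 65.2500 = 0.507.

0.507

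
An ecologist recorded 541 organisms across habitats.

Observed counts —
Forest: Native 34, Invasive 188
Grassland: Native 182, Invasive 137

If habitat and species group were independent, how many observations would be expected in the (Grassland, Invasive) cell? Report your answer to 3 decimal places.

Row total (Grassland) = 319; column total (Invasive) = 325; grand total N = 541.
Expected count = (row total × column total) / N = 319 × 325 / 541 = 191.636.

191.636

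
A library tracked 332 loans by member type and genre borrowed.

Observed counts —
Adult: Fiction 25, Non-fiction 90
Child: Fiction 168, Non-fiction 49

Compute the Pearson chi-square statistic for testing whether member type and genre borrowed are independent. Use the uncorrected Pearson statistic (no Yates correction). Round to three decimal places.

95.747

Row totals: 115, 217. Column totals: 193, 139. Grand total N = 332.
Expected counts (row total × column total / N):
  Adult, Fiction: 115×193/332 = 66.8524
  Adult, Non-fiction: 115×139/332 = 48.1476
  Child, Fiction: 217×193/332 = 126.1476
  Child, Non-fiction: 217×139/332 = 90.8524
Contributions (O − E)²/E:
  (25 − 66.8524)²/66.8524 = 26.2014
  (90 − 48.1476)²/48.1476 = 36.3803
  (168 − 126.1476)²/126.1476 = 13.8855
  (49 − 90.8524)²/90.8524 = 19.2799
χ² = 26.2014 + 36.3803 + 13.8855 + 19.2799 = 95.747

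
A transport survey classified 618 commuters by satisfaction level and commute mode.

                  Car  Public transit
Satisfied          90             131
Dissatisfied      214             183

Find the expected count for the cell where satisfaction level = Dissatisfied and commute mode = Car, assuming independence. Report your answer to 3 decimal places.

Row total (Dissatisfied) = 397; column total (Car) = 304; grand total N = 618.
Expected count = (row total × column total) / N = 397 × 304 / 618 = 195.288.

195.288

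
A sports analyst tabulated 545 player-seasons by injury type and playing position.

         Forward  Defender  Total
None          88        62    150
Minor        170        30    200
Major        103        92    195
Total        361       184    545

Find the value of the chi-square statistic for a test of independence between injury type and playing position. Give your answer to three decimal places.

51.025

Grand total N = 545.
Expected counts (row total × column total / N):
  None, Forward: 150×361/545 = 99.3578
  None, Defender: 150×184/545 = 50.6422
  Minor, Forward: 200×361/545 = 132.4771
  Minor, Defender: 200×184/545 = 67.5229
  Major, Forward: 195×361/545 = 129.1651
  Major, Defender: 195×184/545 = 65.8349
Contributions (O − E)²/E:
  (88 − 99.3578)²/99.3578 = 1.2983
  (62 − 50.6422)²/50.6422 = 2.5473
  (170 − 132.4771)²/132.4771 = 10.6280
  (30 − 67.5229)²/67.5229 = 20.8517
  (103 − 129.1651)²/129.1651 = 5.3003
  (92 − 65.8349)²/65.8349 = 10.3989
χ² = 1.2983 + 2.5473 + 10.6280 + 20.8517 + 5.3003 + 10.3989 = 51.025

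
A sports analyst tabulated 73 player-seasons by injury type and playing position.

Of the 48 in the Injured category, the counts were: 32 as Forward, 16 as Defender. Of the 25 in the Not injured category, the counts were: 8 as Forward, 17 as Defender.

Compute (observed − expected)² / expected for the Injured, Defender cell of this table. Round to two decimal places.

1.50

Row total (Injured) = 48; column total (Defender) = 33; N = 73.
Expected count E = 48 × 33 / 73 = 21.699.
Contribution = (O − E)²/E = (16 − 21.699)² / 21.699 = 1.50.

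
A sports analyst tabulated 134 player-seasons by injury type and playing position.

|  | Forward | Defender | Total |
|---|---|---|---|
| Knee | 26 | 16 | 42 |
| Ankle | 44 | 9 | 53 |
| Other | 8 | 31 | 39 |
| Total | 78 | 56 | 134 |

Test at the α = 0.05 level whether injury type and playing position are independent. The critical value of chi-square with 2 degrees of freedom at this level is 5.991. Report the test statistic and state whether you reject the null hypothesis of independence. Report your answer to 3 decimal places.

Grand total N = 134.
Expected counts (row total × column total / N):
  Knee, Forward: 42×78/134 = 24.44776
  Knee, Defender: 42×56/134 = 17.55224
  Ankle, Forward: 53×78/134 = 30.85075
  Ankle, Defender: 53×56/134 = 22.14925
  Other, Forward: 39×78/134 = 22.70149
  Other, Defender: 39×56/134 = 16.29851
Contributions (O − E)²/E:
  (26 − 24.44776)²/24.44776 = 0.0986
  (16 − 17.55224)²/17.55224 = 0.1373
  (44 − 30.85075)²/30.85075 = 5.6045
  (9 − 22.14925)²/22.14925 = 7.8063
  (8 − 22.70149)²/22.70149 = 9.5207
  (31 − 16.29851)²/16.29851 = 13.2610
χ² = 0.0986 + 0.1373 + 5.6045 + 7.8063 + 9.5207 + 13.2610 = 36.428
df = (3−1)(2−1) = 2. Since 36.428 > 5.991, reject the null hypothesis of independence at α = 0.05.

36.428; reject H₀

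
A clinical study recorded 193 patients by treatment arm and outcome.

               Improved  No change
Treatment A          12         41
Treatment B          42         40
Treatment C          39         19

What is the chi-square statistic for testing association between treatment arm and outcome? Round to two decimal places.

22.59

Row totals: 53, 82, 58. Column totals: 93, 100. Grand total N = 193.
Expected counts (row total × column total / N):
  Treatment A, Improved: 53×93/193 = 25.5389
  Treatment A, No change: 53×100/193 = 27.4611
  Treatment B, Improved: 82×93/193 = 39.5130
  Treatment B, No change: 82×100/193 = 42.4870
  Treatment C, Improved: 58×93/193 = 27.9482
  Treatment C, No change: 58×100/193 = 30.0518
Contributions (O − E)²/E:
  (12 − 25.5389)²/25.5389 = 7.1774
  (41 − 27.4611)²/27.4611 = 6.6750
  (42 − 39.5130)²/39.5130 = 0.1565
  (40 − 42.4870)²/42.4870 = 0.1456
  (39 − 27.9482)²/27.9482 = 4.3703
  (19 − 30.0518)²/30.0518 = 4.0644
χ² = 7.1774 + 6.6750 + 0.1565 + 0.1456 + 4.3703 + 4.0644 = 22.59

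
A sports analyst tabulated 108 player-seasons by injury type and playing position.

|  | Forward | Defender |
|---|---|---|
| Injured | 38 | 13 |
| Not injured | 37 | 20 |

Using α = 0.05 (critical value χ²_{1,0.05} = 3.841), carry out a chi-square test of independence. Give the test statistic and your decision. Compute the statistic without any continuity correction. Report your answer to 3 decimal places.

Row totals: 51, 57. Column totals: 75, 33. Grand total N = 108.
Expected counts (row total × column total / N):
  Injured, Forward: 51×75/108 = 35.4167
  Injured, Defender: 51×33/108 = 15.5833
  Not injured, Forward: 57×75/108 = 39.5833
  Not injured, Defender: 57×33/108 = 17.4167
Contributions (O − E)²/E:
  (38 − 35.4167)²/35.4167 = 0.1884
  (13 − 15.5833)²/15.5833 = 0.4282
  (37 − 39.5833)²/39.5833 = 0.1686
  (20 − 17.4167)²/17.4167 = 0.3832
χ² = 0.1884 + 0.4282 + 0.1686 + 0.3832 = 1.168
df = (2−1)(2−1) = 1. Since 1.168 < 3.841, fail to reject the null hypothesis of independence at α = 0.05.

1.168; fail to reject H₀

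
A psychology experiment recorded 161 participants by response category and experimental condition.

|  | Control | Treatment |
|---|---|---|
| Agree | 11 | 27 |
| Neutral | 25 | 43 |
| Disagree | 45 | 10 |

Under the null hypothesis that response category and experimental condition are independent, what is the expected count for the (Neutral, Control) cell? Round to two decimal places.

Row total (Neutral) = 68; column total (Control) = 81; grand total N = 161.
Expected count = (row total × column total) / N = 68 × 81 / 161 = 34.21.

34.21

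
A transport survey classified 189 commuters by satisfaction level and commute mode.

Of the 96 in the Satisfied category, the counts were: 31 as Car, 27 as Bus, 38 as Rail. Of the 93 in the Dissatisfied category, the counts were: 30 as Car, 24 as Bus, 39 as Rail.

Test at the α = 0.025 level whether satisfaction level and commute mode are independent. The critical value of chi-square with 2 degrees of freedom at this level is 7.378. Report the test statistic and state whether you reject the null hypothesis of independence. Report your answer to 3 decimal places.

0.158; fail to reject H₀

Row totals: 96, 93. Column totals: 61, 51, 77. Grand total N = 189.
Expected counts (row total × column total / N):
  Satisfied, Car: 96×61/189 = 30.9841
  Satisfied, Bus: 96×51/189 = 25.9048
  Satisfied, Rail: 96×77/189 = 39.1111
  Dissatisfied, Car: 93×61/189 = 30.0159
  Dissatisfied, Bus: 93×51/189 = 25.0952
  Dissatisfied, Rail: 93×77/189 = 37.8889
Contributions (O − E)²/E:
  (31 − 30.9841)²/30.9841 = 0.0000
  (27 − 25.9048)²/25.9048 = 0.0463
  (38 − 39.1111)²/39.1111 = 0.0316
  (30 − 30.0159)²/30.0159 = 0.0000
  (24 − 25.0952)²/25.0952 = 0.0478
  (39 − 37.8889)²/37.8889 = 0.0326
χ² = 0.0000 + 0.0463 + 0.0316 + 0.0000 + 0.0478 + 0.0326 = 0.158
df = (2−1)(3−1) = 2. Since 0.158 < 7.378, fail to reject the null hypothesis of independence at α = 0.025.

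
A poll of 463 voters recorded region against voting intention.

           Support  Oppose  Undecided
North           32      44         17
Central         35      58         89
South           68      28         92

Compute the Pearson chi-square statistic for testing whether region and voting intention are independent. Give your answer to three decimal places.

51.339

Row totals: 93, 182, 188. Column totals: 135, 130, 198. Grand total N = 463.
Expected counts (row total × column total / N):
  North, Support: 93×135/463 = 27.1166
  North, Oppose: 93×130/463 = 26.1123
  North, Undecided: 93×198/463 = 39.7711
  Central, Support: 182×135/463 = 53.0670
  Central, Oppose: 182×130/463 = 51.1015
  Central, Undecided: 182×198/463 = 77.8315
  South, Support: 188×135/463 = 54.8164
  South, Oppose: 188×130/463 = 52.7862
  South, Undecided: 188×198/463 = 80.3974
Contributions (O − E)²/E:
  (32 − 27.1166)²/27.1166 = 0.8794
  (44 − 26.1123)²/26.1123 = 12.2536
  (17 − 39.7711)²/39.7711 = 13.0377
  (35 − 53.0670)²/53.0670 = 6.1510
  (58 − 51.1015)²/51.1015 = 0.9313
  (89 − 77.8315)²/77.8315 = 1.6026
  (68 − 54.8164)²/54.8164 = 3.1707
  (28 − 52.7862)²/52.7862 = 11.6386
  (92 − 80.3974)²/80.3974 = 1.6744
χ² = 0.8794 + 12.2536 + 13.0377 + 6.1510 + 0.9313 + 1.6026 + 3.1707 + 11.6386 + 1.6744 = 51.339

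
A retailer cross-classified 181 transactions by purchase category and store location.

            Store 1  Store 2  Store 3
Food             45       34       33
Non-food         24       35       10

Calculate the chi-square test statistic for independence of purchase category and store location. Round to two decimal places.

Row totals: 112, 69. Column totals: 69, 69, 43. Grand total N = 181.
Expected counts (row total × column total / N):
  Food, Store 1: 112×69/181 = 42.696
  Food, Store 2: 112×69/181 = 42.696
  Food, Store 3: 112×43/181 = 26.608
  Non-food, Store 1: 69×69/181 = 26.304
  Non-food, Store 2: 69×69/181 = 26.304
  Non-food, Store 3: 69×43/181 = 16.392
Contributions (O − E)²/E:
  (45 − 42.696)²/42.696 = 0.1243
  (34 − 42.696)²/42.696 = 1.7711
  (33 − 26.608)²/26.608 = 1.5355
  (24 − 26.304)²/26.304 = 0.2018
  (35 − 26.304)²/26.304 = 2.8749
  (10 − 16.392)²/16.392 = 2.4925
χ² = 0.1243 + 1.7711 + 1.5355 + 0.2018 + 2.8749 + 2.4925 = 9.00

9.00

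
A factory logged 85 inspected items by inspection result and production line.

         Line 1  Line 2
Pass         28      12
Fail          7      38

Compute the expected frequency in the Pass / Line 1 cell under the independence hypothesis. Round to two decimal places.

Row total (Pass) = 40; column total (Line 1) = 35; grand total N = 85.
Expected count = (row total × column total) / N = 40 × 35 / 85 = 16.47.

16.47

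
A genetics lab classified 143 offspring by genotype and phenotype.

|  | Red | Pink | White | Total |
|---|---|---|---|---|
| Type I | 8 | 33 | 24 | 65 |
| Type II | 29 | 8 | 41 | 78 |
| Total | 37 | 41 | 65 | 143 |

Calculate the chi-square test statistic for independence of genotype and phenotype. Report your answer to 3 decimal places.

30.681

Grand total N = 143.
Expected counts (row total × column total / N):
  Type I, Red: 65×37/143 = 16.81818
  Type I, Pink: 65×41/143 = 18.63636
  Type I, White: 65×65/143 = 29.54545
  Type II, Red: 78×37/143 = 20.18182
  Type II, Pink: 78×41/143 = 22.36364
  Type II, White: 78×65/143 = 35.45455
Contributions (O − E)²/E:
  (8 − 16.81818)²/16.81818 = 4.6236
  (33 − 18.63636)²/18.63636 = 11.0705
  (24 − 29.54545)²/29.54545 = 1.0408
  (29 − 20.18182)²/20.18182 = 3.8530
  (8 − 22.36364)²/22.36364 = 9.2254
  (41 − 35.45455)²/35.45455 = 0.8674
χ² = 4.6236 + 11.0705 + 1.0408 + 3.8530 + 9.2254 + 0.8674 = 30.681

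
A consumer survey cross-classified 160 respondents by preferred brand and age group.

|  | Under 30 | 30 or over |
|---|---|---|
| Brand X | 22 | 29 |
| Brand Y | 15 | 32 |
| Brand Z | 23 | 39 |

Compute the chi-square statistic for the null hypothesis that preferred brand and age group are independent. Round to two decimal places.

1.32

Row totals: 51, 47, 62. Column totals: 60, 100. Grand total N = 160.
Expected counts (row total × column total / N):
  Brand X, Under 30: 51×60/160 = 19.125
  Brand X, 30 or over: 51×100/160 = 31.875
  Brand Y, Under 30: 47×60/160 = 17.625
  Brand Y, 30 or over: 47×100/160 = 29.375
  Brand Z, Under 30: 62×60/160 = 23.250
  Brand Z, 30 or over: 62×100/160 = 38.750
Contributions (O − E)²/E:
  (22 − 19.125)²/19.125 = 0.4322
  (29 − 31.875)²/31.875 = 0.2593
  (15 − 17.625)²/17.625 = 0.3910
  (32 − 29.375)²/29.375 = 0.2346
  (23 − 23.250)²/23.250 = 0.0027
  (39 − 38.750)²/38.750 = 0.0016
χ² = 0.4322 + 0.2593 + 0.3910 + 0.2346 + 0.0027 + 0.0016 = 1.32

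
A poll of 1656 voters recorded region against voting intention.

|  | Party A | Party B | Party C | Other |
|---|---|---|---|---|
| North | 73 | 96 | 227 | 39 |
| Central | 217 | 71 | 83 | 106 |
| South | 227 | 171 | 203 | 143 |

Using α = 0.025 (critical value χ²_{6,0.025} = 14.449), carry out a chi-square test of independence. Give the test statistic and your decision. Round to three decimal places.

190.824; reject H₀

Row totals: 435, 477, 744. Column totals: 517, 338, 513, 288. Grand total N = 1656.
Expected counts (row total × column total / N):
  North, Party A: 435×517/1656 = 135.80616
  North, Party B: 435×338/1656 = 88.78623
  North, Party C: 435×513/1656 = 134.75543
  North, Other: 435×288/1656 = 75.65217
  Central, Party A: 477×517/1656 = 148.91848
  Central, Party B: 477×338/1656 = 97.35870
  Central, Party C: 477×513/1656 = 147.76630
  Central, Other: 477×288/1656 = 82.95652
  South, Party A: 744×517/1656 = 232.27536
  South, Party B: 744×338/1656 = 151.85507
  South, Party C: 744×513/1656 = 230.47826
  South, Other: 744×288/1656 = 129.39130
Contributions (O − E)²/E:
  (73 − 135.80616)²/135.80616 = 29.0459
  (96 − 88.78623)²/88.78623 = 0.5861
  (227 − 134.75543)²/134.75543 = 63.1445
  (39 − 75.65217)²/75.65217 = 17.7573
  (217 − 148.91848)²/148.91848 = 31.1250
  (71 − 97.35870)²/97.35870 = 7.1363
  (83 − 147.76630)²/147.76630 = 28.3872
  (106 − 82.95652)²/82.95652 = 6.4010
  (227 − 232.27536)²/232.27536 = 0.1198
  (171 − 151.85507)²/151.85507 = 2.4137
  (203 − 230.47826)²/230.47826 = 3.2760
  (143 − 129.39130)²/129.39130 = 1.4313
χ² = 29.0459 + 0.5861 + 63.1445 + 17.7573 + 31.1250 + 7.1363 + 28.3872 + 6.4010 + 0.1198 + 2.4137 + 3.2760 + 1.4313 = 190.824
df = (3−1)(4−1) = 6. Since 190.824 > 14.449, reject the null hypothesis of independence at α = 0.025.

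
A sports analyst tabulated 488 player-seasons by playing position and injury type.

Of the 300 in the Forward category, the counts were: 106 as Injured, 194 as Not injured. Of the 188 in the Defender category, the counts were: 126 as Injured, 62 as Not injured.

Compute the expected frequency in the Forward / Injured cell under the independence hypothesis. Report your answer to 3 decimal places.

142.623

Row total (Forward) = 300; column total (Injured) = 232; grand total N = 488.
Expected count = (row total × column total) / N = 300 × 232 / 488 = 142.623.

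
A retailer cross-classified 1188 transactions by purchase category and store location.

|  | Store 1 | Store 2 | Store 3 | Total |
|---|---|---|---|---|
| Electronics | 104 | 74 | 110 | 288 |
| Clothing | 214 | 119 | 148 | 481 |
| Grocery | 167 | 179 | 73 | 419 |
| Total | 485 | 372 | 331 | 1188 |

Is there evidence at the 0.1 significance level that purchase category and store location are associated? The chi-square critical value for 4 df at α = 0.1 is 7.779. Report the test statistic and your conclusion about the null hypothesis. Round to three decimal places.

Grand total N = 1188.
Expected counts (row total × column total / N):
  Electronics, Store 1: 288×485/1188 = 117.5758
  Electronics, Store 2: 288×372/1188 = 90.1818
  Electronics, Store 3: 288×331/1188 = 80.2424
  Clothing, Store 1: 481×485/1188 = 196.3678
  Clothing, Store 2: 481×372/1188 = 150.6162
  Clothing, Store 3: 481×331/1188 = 134.0160
  Grocery, Store 1: 419×485/1188 = 171.0564
  Grocery, Store 2: 419×372/1188 = 131.2020
  Grocery, Store 3: 419×331/1188 = 116.7416
Contributions (O − E)²/E:
  (104 − 117.5758)²/117.5758 = 1.5675
  (74 − 90.1818)²/90.1818 = 2.9036
  (110 − 80.2424)²/80.2424 = 11.0355
  (214 − 196.3678)²/196.3678 = 1.5832
  (119 − 150.6162)²/150.6162 = 6.6366
  (148 − 134.0160)²/134.0160 = 1.4592
  (167 − 171.0564)²/171.0564 = 0.0962
  (179 − 131.2020)²/131.2020 = 17.4132
  (73 − 116.7416)²/116.7416 = 16.3894
χ² = 1.5675 + 2.9036 + 11.0355 + 1.5832 + 6.6366 + 1.4592 + 0.0962 + 17.4132 + 16.3894 = 59.084
df = (3−1)(3−1) = 4. Since 59.084 > 7.779, reject the null hypothesis of independence at α = 0.1.

59.084; reject H₀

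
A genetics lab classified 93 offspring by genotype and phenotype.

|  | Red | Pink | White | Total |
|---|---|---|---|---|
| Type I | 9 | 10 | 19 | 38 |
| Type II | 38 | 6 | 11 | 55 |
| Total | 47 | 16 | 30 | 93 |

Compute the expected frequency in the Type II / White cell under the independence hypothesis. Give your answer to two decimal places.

Row total (Type II) = 55; column total (White) = 30; grand total N = 93.
Expected count = (row total × column total) / N = 55 × 30 / 93 = 17.74.

17.74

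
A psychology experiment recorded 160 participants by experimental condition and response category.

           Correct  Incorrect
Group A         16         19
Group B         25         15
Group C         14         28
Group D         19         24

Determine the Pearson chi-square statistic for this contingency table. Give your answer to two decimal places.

Row totals: 35, 40, 42, 43. Column totals: 74, 86. Grand total N = 160.
Expected counts (row total × column total / N):
  Group A, Correct: 35×74/160 = 16.188
  Group A, Incorrect: 35×86/160 = 18.812
  Group B, Correct: 40×74/160 = 18.500
  Group B, Incorrect: 40×86/160 = 21.500
  Group C, Correct: 42×74/160 = 19.425
  Group C, Incorrect: 42×86/160 = 22.575
  Group D, Correct: 43×74/160 = 19.887
  Group D, Incorrect: 43×86/160 = 23.113
Contributions (O − E)²/E:
  (16 − 16.188)²/16.188 = 0.0022
  (19 − 18.812)²/18.812 = 0.0019
  (25 − 18.500)²/18.500 = 2.2838
  (15 − 21.500)²/21.500 = 1.9651
  (14 − 19.425)²/19.425 = 1.5151
  (28 − 22.575)²/22.575 = 1.3037
  (19 − 19.887)²/19.887 = 0.0396
  (24 − 23.113)²/23.113 = 0.0340
χ² = 0.0022 + 0.0019 + 2.2838 + 1.9651 + 1.5151 + 1.3037 + 0.0396 + 0.0340 = 7.15

7.15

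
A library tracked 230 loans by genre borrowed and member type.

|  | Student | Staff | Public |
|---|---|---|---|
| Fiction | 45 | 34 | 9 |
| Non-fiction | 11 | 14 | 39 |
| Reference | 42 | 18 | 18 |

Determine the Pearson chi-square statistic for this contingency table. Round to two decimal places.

52.95

Row totals: 88, 64, 78. Column totals: 98, 66, 66. Grand total N = 230.
Expected counts (row total × column total / N):
  Fiction, Student: 88×98/230 = 37.4957
  Fiction, Staff: 88×66/230 = 25.2522
  Fiction, Public: 88×66/230 = 25.2522
  Non-fiction, Student: 64×98/230 = 27.2696
  Non-fiction, Staff: 64×66/230 = 18.3652
  Non-fiction, Public: 64×66/230 = 18.3652
  Reference, Student: 78×98/230 = 33.2348
  Reference, Staff: 78×66/230 = 22.3826
  Reference, Public: 78×66/230 = 22.3826
Contributions (O − E)²/E:
  (45 − 37.4957)²/37.4957 = 1.5019
  (34 − 25.2522)²/25.2522 = 3.0304
  (9 − 25.2522)²/25.2522 = 10.4598
  (11 − 27.2696)²/27.2696 = 9.7068
  (14 − 18.3652)²/18.3652 = 1.0376
  (39 − 18.3652)²/18.3652 = 23.1849
  (42 − 33.2348)²/33.2348 = 2.3117
  (18 − 22.3826)²/22.3826 = 0.8581
  (18 − 22.3826)²/22.3826 = 0.8581
χ² = 1.5019 + 3.0304 + 10.4598 + 9.7068 + 1.0376 + 23.1849 + 2.3117 + 0.8581 + 0.8581 = 52.95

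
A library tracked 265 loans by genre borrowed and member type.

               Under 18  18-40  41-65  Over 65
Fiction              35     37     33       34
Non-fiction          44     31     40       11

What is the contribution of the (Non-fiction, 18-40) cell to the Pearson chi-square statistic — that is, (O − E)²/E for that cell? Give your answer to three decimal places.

Row total (Non-fiction) = 126; column total (18-40) = 68; N = 265.
Expected count E = 126 × 68 / 265 = 32.3321.
Contribution = (O − E)²/E = (31 − 32.3321)² / 32.3321 = 0.055.

0.055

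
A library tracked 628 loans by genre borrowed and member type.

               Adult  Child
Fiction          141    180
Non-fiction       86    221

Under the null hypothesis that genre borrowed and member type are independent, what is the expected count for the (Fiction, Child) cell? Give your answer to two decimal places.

Row total (Fiction) = 321; column total (Child) = 401; grand total N = 628.
Expected count = (row total × column total) / N = 321 × 401 / 628 = 204.97.

204.97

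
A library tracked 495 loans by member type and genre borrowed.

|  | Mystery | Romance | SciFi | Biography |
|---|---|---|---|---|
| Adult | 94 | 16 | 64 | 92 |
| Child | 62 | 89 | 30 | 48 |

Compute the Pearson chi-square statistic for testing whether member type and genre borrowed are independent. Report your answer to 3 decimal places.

Row totals: 266, 229. Column totals: 156, 105, 94, 140. Grand total N = 495.
Expected counts (row total × column total / N):
  Adult, Mystery: 266×156/495 = 83.8303
  Adult, Romance: 266×105/495 = 56.4242
  Adult, SciFi: 266×94/495 = 50.5131
  Adult, Biography: 266×140/495 = 75.2323
  Child, Mystery: 229×156/495 = 72.1697
  Child, Romance: 229×105/495 = 48.5758
  Child, SciFi: 229×94/495 = 43.4869
  Child, Biography: 229×140/495 = 64.7677
Contributions (O − E)²/E:
  (94 − 83.8303)²/83.8303 = 1.2337
  (16 − 56.4242)²/56.4242 = 28.9613
  (64 − 50.5131)²/50.5131 = 3.6010
  (92 − 75.2323)²/75.2323 = 3.7372
  (62 − 72.1697)²/72.1697 = 1.4331
  (89 − 48.5758)²/48.5758 = 33.6405
  (30 − 43.4869)²/43.4869 = 4.1828
  (48 − 64.7677)²/64.7677 = 4.3410
χ² = 1.2337 + 28.9613 + 3.6010 + 3.7372 + 1.4331 + 33.6405 + 4.1828 + 4.3410 = 81.131

81.131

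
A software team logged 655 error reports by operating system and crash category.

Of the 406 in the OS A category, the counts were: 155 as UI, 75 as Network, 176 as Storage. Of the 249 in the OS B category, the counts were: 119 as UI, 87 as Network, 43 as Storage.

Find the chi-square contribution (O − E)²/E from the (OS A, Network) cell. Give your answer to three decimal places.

Row total (OS A) = 406; column total (Network) = 162; N = 655.
Expected count E = 406 × 162 / 655 = 100.41527.
Contribution = (O − E)²/E = (75 − 100.41527)² / 100.41527 = 6.433.

6.433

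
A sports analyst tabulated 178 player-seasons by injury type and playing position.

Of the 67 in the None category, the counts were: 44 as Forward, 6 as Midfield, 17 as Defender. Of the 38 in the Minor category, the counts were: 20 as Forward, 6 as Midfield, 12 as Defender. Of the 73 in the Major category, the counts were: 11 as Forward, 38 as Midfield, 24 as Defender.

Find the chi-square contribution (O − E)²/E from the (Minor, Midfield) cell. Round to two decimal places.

Row total (Minor) = 38; column total (Midfield) = 50; N = 178.
Expected count E = 38 × 50 / 178 = 10.6742.
Contribution = (O − E)²/E = (6 − 10.6742)² / 10.6742 = 2.05.

2.05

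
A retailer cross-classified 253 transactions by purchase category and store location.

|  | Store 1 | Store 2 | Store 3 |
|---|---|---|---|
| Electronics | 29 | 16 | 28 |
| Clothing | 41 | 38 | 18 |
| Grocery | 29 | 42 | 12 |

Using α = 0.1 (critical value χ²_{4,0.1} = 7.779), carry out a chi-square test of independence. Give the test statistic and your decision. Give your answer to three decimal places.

20.094; reject H₀

Row totals: 73, 97, 83. Column totals: 99, 96, 58. Grand total N = 253.
Expected counts (row total × column total / N):
  Electronics, Store 1: 73×99/253 = 28.5652
  Electronics, Store 2: 73×96/253 = 27.6996
  Electronics, Store 3: 73×58/253 = 16.7352
  Clothing, Store 1: 97×99/253 = 37.9565
  Clothing, Store 2: 97×96/253 = 36.8063
  Clothing, Store 3: 97×58/253 = 22.2372
  Grocery, Store 1: 83×99/253 = 32.4783
  Grocery, Store 2: 83×96/253 = 31.4941
  Grocery, Store 3: 83×58/253 = 19.0277
Contributions (O − E)²/E:
  (29 − 28.5652)²/28.5652 = 0.0066
  (16 − 27.6996)²/27.6996 = 4.9416
  (28 − 16.7352)²/16.7352 = 7.5826
  (41 − 37.9565)²/37.9565 = 0.2440
  (38 − 36.8063)²/36.8063 = 0.0387
  (18 − 22.2372)²/22.2372 = 0.8074
  (29 − 32.4783)²/32.4783 = 0.3725
  (42 − 31.4941)²/31.4941 = 3.5046
  (12 − 19.0277)²/19.0277 = 2.5956
χ² = 0.0066 + 4.9416 + 7.5826 + 0.2440 + 0.0387 + 0.8074 + 0.3725 + 3.5046 + 2.5956 = 20.094
df = (3−1)(3−1) = 4. Since 20.094 > 7.779, reject the null hypothesis of independence at α = 0.1.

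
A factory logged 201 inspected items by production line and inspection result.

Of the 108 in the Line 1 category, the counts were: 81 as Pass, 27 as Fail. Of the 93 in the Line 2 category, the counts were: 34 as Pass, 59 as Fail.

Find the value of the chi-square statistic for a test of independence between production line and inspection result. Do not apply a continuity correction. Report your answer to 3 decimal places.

Row totals: 108, 93. Column totals: 115, 86. Grand total N = 201.
Expected counts (row total × column total / N):
  Line 1, Pass: 108×115/201 = 61.79104
  Line 1, Fail: 108×86/201 = 46.20896
  Line 2, Pass: 93×115/201 = 53.20896
  Line 2, Fail: 93×86/201 = 39.79104
Contributions (O − E)²/E:
  (81 − 61.79104)²/61.79104 = 5.9715
  (27 − 46.20896)²/46.20896 = 7.9851
  (34 − 53.20896)²/53.20896 = 6.9346
  (59 − 39.79104)²/39.79104 = 9.2730
χ² = 5.9715 + 7.9851 + 6.9346 + 9.2730 = 30.164

30.164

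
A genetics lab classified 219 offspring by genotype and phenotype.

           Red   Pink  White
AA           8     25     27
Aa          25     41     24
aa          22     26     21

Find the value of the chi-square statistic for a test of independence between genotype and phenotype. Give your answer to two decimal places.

Row totals: 60, 90, 69. Column totals: 55, 92, 72. Grand total N = 219.
Expected counts (row total × column total / N):
  AA, Red: 60×55/219 = 15.068
  AA, Pink: 60×92/219 = 25.205
  AA, White: 60×72/219 = 19.726
  Aa, Red: 90×55/219 = 22.603
  Aa, Pink: 90×92/219 = 37.808
  Aa, White: 90×72/219 = 29.589
  aa, Red: 69×55/219 = 17.329
  aa, Pink: 69×92/219 = 28.986
  aa, White: 69×72/219 = 22.685
Contributions (O − E)²/E:
  (8 − 15.068)²/15.068 = 3.3154
  (25 − 25.205)²/25.205 = 0.0017
  (27 − 19.726)²/19.726 = 2.6823
  (25 − 22.603)²/22.603 = 0.2542
  (41 − 37.808)²/37.808 = 0.2695
  (24 − 29.589)²/29.589 = 1.0557
  (22 − 17.329)²/17.329 = 1.2591
  (26 − 28.986)²/28.986 = 0.3076
  (21 − 22.685)²/22.685 = 0.1252
χ² = 3.3154 + 0.0017 + 2.6823 + 0.2542 + 0.2695 + 1.0557 + 1.2591 + 0.3076 + 0.1252 = 9.27

9.27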